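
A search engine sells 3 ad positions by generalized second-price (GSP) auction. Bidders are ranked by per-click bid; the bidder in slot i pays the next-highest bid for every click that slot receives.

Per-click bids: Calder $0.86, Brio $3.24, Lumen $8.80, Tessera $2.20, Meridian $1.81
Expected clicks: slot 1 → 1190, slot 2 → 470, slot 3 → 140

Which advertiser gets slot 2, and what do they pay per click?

Sorting advertisers: $8.80 (Lumen) > $3.24 (Brio) > $2.20 (Tessera) > $1.81 (Meridian) > …
Slot 2 goes to the second-ranked bidder, Brio, who pays the next bid down: $2.20/click.

Brio; $2.20 per click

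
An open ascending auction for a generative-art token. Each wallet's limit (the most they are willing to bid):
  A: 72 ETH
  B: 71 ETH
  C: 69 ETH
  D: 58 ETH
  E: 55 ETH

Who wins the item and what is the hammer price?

Sorting limits: 72 (A) > 71 (B) > 69 (C) > 58 (D) > 55 (E)
B is the last rival to drop out, at 71 ETH; A remains and wins at that price.

A wins at 71 ETH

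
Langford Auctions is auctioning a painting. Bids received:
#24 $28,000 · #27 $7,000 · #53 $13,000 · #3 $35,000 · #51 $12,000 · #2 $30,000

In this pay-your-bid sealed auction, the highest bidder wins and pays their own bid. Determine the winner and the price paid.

#3 pays $35,000

Bids ranked: 35,000 (#3) > 30,000 (#2) > 28,000 (#24) > 13,000 (#53) > 12,000 (#51) > 7,000 (#27)
#3 is highest → pays own bid, $35,000.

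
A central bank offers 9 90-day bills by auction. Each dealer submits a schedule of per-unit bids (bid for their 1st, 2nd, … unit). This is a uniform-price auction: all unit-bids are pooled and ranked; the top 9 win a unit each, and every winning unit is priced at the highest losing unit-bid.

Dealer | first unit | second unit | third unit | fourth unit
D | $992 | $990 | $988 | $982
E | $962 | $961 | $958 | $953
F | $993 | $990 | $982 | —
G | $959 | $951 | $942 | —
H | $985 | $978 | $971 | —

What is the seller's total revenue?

All unit-bids, highest first — top 9: 993 (F-1), 992 (D-1), 990 (D-2), 990 (F-2), 988 (D-3), 985 (H-1), 982 (D-4), 982 (F-3), 978 (H-2)
First bid not allocated: $971.
Allocation: D 4, F 3, H 2. Every unit priced at $971.
Revenue = 9 × 971 = $8,739.

Total revenue: $8,739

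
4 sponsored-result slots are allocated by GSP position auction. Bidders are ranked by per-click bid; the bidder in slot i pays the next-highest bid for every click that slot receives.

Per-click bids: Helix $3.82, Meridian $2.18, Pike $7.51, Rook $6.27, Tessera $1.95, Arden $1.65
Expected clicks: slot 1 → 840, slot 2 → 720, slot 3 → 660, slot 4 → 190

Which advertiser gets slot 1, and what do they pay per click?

Ranked by bid: $7.51 (Pike) > $6.27 (Rook) > $3.82 (Helix) > $2.18 (Meridian) > $1.95 (Tessera) > …
Slot 1 goes to the first-ranked bidder, Pike, who pays the next bid down: $6.27/click.

Pike; $6.27 per click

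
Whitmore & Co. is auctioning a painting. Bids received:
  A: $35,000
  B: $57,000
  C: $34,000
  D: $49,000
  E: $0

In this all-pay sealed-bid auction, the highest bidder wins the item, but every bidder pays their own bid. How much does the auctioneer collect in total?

Total revenue: $175,000

All-pay sealed-bid auction: the highest bidder wins the item, but every bidder pays their own bid.
Bids ranked: 57,000 (B) > 49,000 (D) > 35,000 (A) > 34,000 (C) > 0 (E)
Every bidder forfeits their bid regardless of winning.
Revenue = 35,000 + 57,000 + 34,000 + 49,000 + 0 = $175,000.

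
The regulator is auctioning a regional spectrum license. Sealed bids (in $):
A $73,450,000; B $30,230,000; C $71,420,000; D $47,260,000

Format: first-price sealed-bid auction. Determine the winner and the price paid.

Bids ranked: 73,450,000 (A) > 71,420,000 (C) > 47,260,000 (D) > 30,230,000 (B)
A has the highest bid and pays exactly that: $73,450,000.

A pays $73,450,000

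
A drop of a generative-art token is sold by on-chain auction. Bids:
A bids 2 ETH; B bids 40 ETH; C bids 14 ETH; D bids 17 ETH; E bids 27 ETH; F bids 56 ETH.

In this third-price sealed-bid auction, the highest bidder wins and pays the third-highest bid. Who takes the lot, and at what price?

Third-price sealed-bid auction: the highest bidder wins and pays the third-highest bid.
Sorting bids: 56 (F) > 40 (B) > 27 (E) > 17 (D) > 14 (C) > 2 (A)
F wins; payment is bid #3 in the ranking = 27 ETH.

F pays 27 ETH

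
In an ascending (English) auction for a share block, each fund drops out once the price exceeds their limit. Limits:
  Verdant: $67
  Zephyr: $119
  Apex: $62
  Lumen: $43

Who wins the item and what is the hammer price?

Ascending (English) auction: the price rises until one bidder remains; the winner pays the price at which the last rival dropped out.
Sorting limits: 119 (Zephyr) > 67 (Verdant) > 62 (Apex) > 43 (Lumen)
Once the price passes $67, only Zephyr is left; the hammer falls at Verdant's limit of $67.

Zephyr wins at $67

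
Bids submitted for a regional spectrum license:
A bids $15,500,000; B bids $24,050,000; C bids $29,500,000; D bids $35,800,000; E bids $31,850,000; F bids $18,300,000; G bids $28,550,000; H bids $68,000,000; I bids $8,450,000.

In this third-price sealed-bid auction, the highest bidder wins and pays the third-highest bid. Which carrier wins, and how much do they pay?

H pays $31,850,000

Bids ranked: 68,000,000 (H) > 35,800,000 (D) > 31,850,000 (E) > 29,500,000 (C) > 28,550,000 (G) > 24,050,000 (B) > …
H is highest; pays the third-highest bid, $31,850,000.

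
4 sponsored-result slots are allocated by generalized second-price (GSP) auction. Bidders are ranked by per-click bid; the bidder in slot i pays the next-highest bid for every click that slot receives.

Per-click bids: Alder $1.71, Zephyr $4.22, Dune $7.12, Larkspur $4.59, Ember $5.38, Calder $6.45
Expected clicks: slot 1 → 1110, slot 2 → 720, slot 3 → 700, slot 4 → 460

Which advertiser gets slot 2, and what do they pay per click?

Ranked by bid: $7.12 (Dune) > $6.45 (Calder) > $5.38 (Ember) > $4.59 (Larkspur) > $4.22 (Zephyr) > …
Slot 2 goes to the second-ranked bidder, Calder, who pays the next bid down: $5.38/click.

Calder; $5.38 per click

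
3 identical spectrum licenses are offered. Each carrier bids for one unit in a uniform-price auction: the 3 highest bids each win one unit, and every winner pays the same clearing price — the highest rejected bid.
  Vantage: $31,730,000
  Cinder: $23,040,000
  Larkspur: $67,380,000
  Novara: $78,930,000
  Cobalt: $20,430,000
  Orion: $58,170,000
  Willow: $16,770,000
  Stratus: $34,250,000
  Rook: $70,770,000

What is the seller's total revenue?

Total revenue: $174,510,000

Ordering the bids: 78,930,000 (Novara), 70,770,000 (Rook), 67,380,000 (Larkspur), 58,170,000 (Orion), 34,250,000 (Stratus), …
Winners (3 units): Novara, Rook, Larkspur.
Clearing price = highest rejected bid = $58,170,000.
Total revenue = 3 × $58,170,000 = $174,510,000.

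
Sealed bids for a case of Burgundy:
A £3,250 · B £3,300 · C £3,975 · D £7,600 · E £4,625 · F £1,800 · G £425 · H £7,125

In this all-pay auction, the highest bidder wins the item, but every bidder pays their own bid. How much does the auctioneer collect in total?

Sorting bids: 7,600 (D) > 7,125 (H) > 4,625 (E) > 3,975 (C) > 3,300 (B) > 3,250 (A) > …
D wins with the top bid; all bids are sunk regardless.
Every bidder forfeits their bid regardless of winning.
Revenue = 3,250 + 3,300 + 3,975 + 7,600 + 4,625 + 1,800 + 425 + 7,125 = £32,100.

Total revenue: £32,100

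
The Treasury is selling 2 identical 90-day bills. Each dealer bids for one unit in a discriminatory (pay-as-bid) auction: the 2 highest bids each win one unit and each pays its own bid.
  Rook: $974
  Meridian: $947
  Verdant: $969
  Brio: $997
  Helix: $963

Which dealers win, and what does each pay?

Bids ranked high→low: 997 (Brio), 974 (Rook), 969 (Verdant), 963 (Helix), …
Winners (2 units): Brio, Rook.
Each winner pays its own bid: Brio $997, Rook $974.

Brio $997, Rook $974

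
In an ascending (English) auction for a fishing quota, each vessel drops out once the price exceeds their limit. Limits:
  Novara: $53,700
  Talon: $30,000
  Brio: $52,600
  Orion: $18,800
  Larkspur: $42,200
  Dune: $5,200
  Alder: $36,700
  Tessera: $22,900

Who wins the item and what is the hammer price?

Rule: the price rises until one bidder remains; the winner pays the price at which the last rival dropped out.
Limits ranked: 53,700 (Novara) > 52,600 (Brio) > 42,200 (Larkspur) > 36,700 (Alder) > 30,000 (Talon) > 22,900 (Tessera) > …
Brio is the last rival to drop out, at $52,600; Novara remains and wins at that price.

Novara wins at $52,600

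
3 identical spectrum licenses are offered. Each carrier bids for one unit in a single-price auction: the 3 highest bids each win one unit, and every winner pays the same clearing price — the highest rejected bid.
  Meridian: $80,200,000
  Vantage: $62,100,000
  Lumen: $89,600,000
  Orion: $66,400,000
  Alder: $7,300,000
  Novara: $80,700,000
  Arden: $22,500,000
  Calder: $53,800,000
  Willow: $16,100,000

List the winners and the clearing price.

Lumen, Novara, Meridian; each pays $66,400,000

Bids ranked high→low: 89,600,000 (Lumen), 80,700,000 (Novara), 80,200,000 (Meridian), 66,400,000 (Orion), 62,100,000 (Vantage), …
Winners (3 units): Lumen, Novara, Meridian.
Clearing price = highest rejected bid = $66,400,000.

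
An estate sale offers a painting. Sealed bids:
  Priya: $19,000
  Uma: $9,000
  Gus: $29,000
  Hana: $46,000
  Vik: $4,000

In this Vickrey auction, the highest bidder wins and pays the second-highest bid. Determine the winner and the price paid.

Rule: the highest bidder wins and pays the second-highest bid.
Bids in order: 46,000 (Hana) > 29,000 (Gus) > 19,000 (Priya) > 9,000 (Uma) > 4,000 (Vik)
Hana is highest; pays the second-highest bid, $29,000.

Hana pays $29,000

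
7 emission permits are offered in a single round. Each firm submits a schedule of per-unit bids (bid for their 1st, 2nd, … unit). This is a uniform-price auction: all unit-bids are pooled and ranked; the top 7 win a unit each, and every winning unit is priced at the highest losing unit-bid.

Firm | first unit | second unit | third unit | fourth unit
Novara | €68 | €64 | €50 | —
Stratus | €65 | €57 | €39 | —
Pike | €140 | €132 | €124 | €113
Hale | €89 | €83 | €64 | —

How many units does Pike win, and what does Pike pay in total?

Pike: 4 units, pays €260

Pooled unit-bids ranked (top 7): 140 (Pike-1), 132 (Pike-2), 124 (Pike-3), 113 (Pike-4), 89 (Hale-1), 83 (Hale-2), 68 (Novara-1)
The (k+1)-th unit-bid is €65.
Pike wins 4 unit(s) at €65 each.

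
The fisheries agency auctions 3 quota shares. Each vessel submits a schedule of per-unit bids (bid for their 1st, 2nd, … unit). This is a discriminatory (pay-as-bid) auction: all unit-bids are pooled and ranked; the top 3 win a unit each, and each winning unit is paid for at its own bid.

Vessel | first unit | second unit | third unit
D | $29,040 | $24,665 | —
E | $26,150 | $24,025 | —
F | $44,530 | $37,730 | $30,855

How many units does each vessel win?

F 3

All unit-bids, highest first — top 3: 44,530 (F-1), 37,730 (F-2), 30,855 (F-3)
Next rejected bid: $29,040 (not a price — pay-as-bid).
Allocation: F 3.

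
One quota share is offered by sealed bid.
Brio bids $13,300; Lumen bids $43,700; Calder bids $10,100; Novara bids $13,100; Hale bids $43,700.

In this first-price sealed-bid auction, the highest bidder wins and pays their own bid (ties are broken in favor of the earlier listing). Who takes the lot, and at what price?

Lumen pays $43,700

Rule: the highest bidder wins and pays their own bid.
Bids ranked: 43,700 (Lumen) > 43,700 (Hale) > 13,300 (Brio) > 13,100 (Novara) > 10,100 (Calder)
Tie at $43,700 → Lumen wins by tie-break.
First-price: Lumen pays what they bid, $43,700.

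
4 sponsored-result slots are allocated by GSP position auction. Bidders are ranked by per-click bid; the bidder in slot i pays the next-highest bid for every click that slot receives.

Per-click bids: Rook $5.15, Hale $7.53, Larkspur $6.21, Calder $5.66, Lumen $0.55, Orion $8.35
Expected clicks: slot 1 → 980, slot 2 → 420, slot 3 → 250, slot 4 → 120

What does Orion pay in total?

Orion pays $7379.40

Ranked by bid: $8.35 (Orion) > $7.53 (Hale) > $6.21 (Larkspur) > $5.66 (Calder) > $5.15 (Rook) > …
Orion holds slot 1 → pays next bid $7.53 × 980 clicks = $7379.40.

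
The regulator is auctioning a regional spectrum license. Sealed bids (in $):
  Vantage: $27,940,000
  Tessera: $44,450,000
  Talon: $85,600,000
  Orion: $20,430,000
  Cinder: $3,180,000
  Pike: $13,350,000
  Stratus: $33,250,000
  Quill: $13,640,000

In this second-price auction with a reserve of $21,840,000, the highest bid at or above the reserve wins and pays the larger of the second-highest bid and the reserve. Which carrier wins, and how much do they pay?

Talon pays $44,450,000

Bids in order: 85,600,000 (Talon) > 44,450,000 (Tessera) > 33,250,000 (Stratus) > 27,940,000 (Vantage) > 20,430,000 (Orion) > 13,640,000 (Quill) > …
Talon has the top bid at or above the reserve ($85,600,000).
Second-highest bid $44,450,000 exceeds the reserve $21,840,000 → payment $44,450,000.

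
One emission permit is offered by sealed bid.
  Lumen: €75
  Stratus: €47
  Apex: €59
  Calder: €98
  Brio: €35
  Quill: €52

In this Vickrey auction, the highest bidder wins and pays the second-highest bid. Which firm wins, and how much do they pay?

Calder pays €75

Vickrey auction: the highest bidder wins and pays the second-highest bid.
Bids ranked: 98 (Calder) > 75 (Lumen) > 59 (Apex) > 52 (Quill) > 47 (Stratus) > 35 (Brio)
Calder is highest; pays the second-highest bid, €75.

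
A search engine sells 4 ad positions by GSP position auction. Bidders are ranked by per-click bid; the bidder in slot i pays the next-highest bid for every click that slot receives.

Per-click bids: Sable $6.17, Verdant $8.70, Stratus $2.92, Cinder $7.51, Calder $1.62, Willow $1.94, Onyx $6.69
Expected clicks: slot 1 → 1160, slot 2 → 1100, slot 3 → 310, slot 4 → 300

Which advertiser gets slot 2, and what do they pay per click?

Cinder; $6.69 per click

Per-click bids in order: $8.70 (Verdant) > $7.51 (Cinder) > $6.69 (Onyx) > $6.17 (Sable) > $2.92 (Stratus) > …
Slot 2 goes to the second-ranked bidder, Cinder, who pays the next bid down: $6.69/click.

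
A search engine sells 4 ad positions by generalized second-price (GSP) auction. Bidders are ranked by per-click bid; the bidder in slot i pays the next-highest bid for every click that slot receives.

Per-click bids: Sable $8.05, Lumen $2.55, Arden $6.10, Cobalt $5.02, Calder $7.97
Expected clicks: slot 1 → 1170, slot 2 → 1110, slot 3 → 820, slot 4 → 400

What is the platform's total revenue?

Sorting advertisers: $8.05 (Sable) > $7.97 (Calder) > $6.10 (Arden) > $5.02 (Cobalt) > $2.55 (Lumen)
Slot 1: Sable pays $7.97 × 1170 = $9324.90
Slot 2: Calder pays $6.10 × 1110 = $6771.00
Slot 3: Arden pays $5.02 × 820 = $4116.40
Slot 4: Cobalt pays $2.55 × 400 = $1020.00
Total = $21232.30

Total revenue: $21232.30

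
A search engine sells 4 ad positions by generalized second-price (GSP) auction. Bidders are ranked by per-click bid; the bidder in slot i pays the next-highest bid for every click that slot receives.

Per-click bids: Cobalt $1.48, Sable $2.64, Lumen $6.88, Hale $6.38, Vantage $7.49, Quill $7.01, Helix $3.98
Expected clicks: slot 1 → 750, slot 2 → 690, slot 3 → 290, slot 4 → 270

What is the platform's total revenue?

Total revenue: $12929.50

Ranked by bid: $7.49 (Vantage) > $7.01 (Quill) > $6.88 (Lumen) > $6.38 (Hale) > $3.98 (Helix) > …
Slot 1: Vantage pays $7.01 × 750 = $5257.50
Slot 2: Quill pays $6.88 × 690 = $4747.20
Slot 3: Lumen pays $6.38 × 290 = $1850.20
Slot 4: Hale pays $3.98 × 270 = $1074.60
Total = $12929.50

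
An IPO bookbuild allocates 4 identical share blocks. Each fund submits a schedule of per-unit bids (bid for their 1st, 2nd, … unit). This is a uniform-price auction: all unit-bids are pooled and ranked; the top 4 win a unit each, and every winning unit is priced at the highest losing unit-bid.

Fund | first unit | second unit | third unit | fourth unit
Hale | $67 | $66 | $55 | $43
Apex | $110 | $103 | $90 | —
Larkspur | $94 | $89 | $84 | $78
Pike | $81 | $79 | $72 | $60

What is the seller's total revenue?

Total revenue: $356

Merging the schedules and taking the best 4: 110 (Apex-1), 103 (Apex-2), 94 (Larkspur-1), 90 (Apex-3)
First bid not allocated: $89.
Allocation: Apex 3, Larkspur 1. Every unit priced at $89.
Revenue = 4 × 89 = $356.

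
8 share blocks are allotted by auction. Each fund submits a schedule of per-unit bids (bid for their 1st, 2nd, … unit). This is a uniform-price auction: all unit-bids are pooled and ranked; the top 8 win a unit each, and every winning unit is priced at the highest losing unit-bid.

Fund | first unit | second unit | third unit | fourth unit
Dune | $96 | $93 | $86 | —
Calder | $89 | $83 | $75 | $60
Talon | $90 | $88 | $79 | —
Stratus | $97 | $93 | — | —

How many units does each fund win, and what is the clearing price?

Calder 1, Dune 3, Stratus 2, Talon 2; clearing price $83

Merging the schedules and taking the best 8: 97 (Stratus-1), 96 (Dune-1), 93 (Dune-2), 93 (Stratus-2), 90 (Talon-1), 89 (Calder-1), 88 (Talon-2), 86 (Dune-3)
Highest rejected unit-bid = $83.
Allocation: Calder 1, Dune 3, Stratus 2, Talon 2.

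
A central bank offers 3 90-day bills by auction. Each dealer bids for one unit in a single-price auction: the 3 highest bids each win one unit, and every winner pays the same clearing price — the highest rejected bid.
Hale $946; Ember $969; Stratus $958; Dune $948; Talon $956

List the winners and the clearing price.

Ember, Stratus, Talon; each pays $948

Bids ranked high→low: 969 (Ember), 958 (Stratus), 956 (Talon), 948 (Dune), 946 (Hale)
Winners (3 units): Ember, Stratus, Talon.
First losing bid is Dune's $948, which sets the uniform price.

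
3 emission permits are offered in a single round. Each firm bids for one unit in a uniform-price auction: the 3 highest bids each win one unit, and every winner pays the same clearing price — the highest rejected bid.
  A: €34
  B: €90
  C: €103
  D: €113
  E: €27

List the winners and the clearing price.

D, C, B; each pays €34

Sorting: 113 (D), 103 (C), 90 (B), 34 (A), 27 (E)
Top 3: D, C, B.
Highest unsuccessful bid: €34 → clearing price.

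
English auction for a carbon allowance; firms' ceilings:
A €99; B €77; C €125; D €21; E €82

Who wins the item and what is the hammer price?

Sorting limits: 125 (C) > 99 (A) > 82 (E) > 77 (B) > 21 (D)
A is the last rival to drop out, at €99; C remains and wins at that price.

C wins at €99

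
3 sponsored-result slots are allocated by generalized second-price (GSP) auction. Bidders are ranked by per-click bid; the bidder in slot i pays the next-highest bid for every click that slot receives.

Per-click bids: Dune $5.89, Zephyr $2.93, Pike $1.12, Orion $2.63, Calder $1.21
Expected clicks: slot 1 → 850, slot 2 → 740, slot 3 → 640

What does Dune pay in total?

Per-click bids in order: $5.89 (Dune) > $2.93 (Zephyr) > $2.63 (Orion) > $1.21 (Calder) > …
Dune holds slot 1 → pays next bid $2.93 × 850 clicks = $2490.50.

Dune pays $2490.50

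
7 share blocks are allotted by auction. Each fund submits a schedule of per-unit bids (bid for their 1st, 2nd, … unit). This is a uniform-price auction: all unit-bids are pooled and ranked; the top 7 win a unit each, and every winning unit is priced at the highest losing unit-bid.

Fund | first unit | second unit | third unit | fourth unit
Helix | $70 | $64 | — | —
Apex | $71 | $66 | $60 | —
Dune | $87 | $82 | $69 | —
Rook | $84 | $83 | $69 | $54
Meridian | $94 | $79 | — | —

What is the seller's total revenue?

All unit-bids, highest first — top 7: 94 (Meridian-1), 87 (Dune-1), 84 (Rook-1), 83 (Rook-2), 82 (Dune-2), 79 (Meridian-2), 71 (Apex-1)
Highest rejected unit-bid = $70.
Allocation: Apex 1, Dune 2, Meridian 2, Rook 2. Every unit priced at $70.
Revenue = 7 × 70 = $490.

Total revenue: $490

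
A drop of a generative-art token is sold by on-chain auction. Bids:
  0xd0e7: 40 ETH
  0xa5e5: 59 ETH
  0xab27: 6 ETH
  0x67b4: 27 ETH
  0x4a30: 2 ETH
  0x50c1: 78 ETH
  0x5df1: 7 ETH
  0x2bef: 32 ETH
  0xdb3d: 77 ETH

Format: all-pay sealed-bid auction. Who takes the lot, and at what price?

0x50c1 pays 78 ETH

Bids in order: 78 (0x50c1) > 77 (0xdb3d) > 59 (0xa5e5) > 40 (0xd0e7) > 32 (0x2bef) > 27 (0x67b4) > …
0x50c1 wins with the top bid; all bids are sunk regardless.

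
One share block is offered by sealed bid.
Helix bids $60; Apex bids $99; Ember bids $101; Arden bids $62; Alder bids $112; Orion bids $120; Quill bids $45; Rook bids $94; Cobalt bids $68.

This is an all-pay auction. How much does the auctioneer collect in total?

Bids ranked: 120 (Orion) > 112 (Alder) > 101 (Ember) > 99 (Apex) > 94 (Rook) > 68 (Cobalt) > …
Every bidder forfeits their bid regardless of winning.
Revenue = 60 + 99 + 101 + 62 + 112 + 120 + 45 + 94 + 68 = $761.

Total revenue: $761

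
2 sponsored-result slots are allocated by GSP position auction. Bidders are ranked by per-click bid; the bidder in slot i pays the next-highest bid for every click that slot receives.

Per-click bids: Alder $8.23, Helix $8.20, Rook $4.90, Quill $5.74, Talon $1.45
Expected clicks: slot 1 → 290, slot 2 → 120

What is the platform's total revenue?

Total revenue: $3066.80

Ranked by bid: $8.23 (Alder) > $8.20 (Helix) > $5.74 (Quill) > …
Slot 1: Alder pays $8.20 × 290 = $2378.00
Slot 2: Helix pays $5.74 × 120 = $688.80
Total = $3066.80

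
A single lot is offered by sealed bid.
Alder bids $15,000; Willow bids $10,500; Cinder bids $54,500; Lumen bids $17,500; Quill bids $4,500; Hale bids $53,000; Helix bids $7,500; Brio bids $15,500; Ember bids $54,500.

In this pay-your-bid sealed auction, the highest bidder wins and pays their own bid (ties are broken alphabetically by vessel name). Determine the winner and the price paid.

Cinder pays $54,500

Bids ranked: 54,500 (Cinder) > 54,500 (Ember) > 53,000 (Hale) > 17,500 (Lumen) > 15,500 (Brio) > 15,000 (Alder) > …
Cinder and Ember tie at $54,500; tie-break gives it to Cinder.
Cinder has the highest bid and pays exactly that: $54,500.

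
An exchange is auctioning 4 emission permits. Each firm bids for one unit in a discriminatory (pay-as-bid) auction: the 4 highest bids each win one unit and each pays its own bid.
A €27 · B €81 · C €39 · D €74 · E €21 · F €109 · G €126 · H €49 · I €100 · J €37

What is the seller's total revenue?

Sorting: 126 (G), 109 (F), 100 (I), 81 (B), 74 (D), 49 (H), …
Winners (4 units): G, F, I, B.
Total revenue = 126 + 109 + 100 + 81 = €416.

Total revenue: €416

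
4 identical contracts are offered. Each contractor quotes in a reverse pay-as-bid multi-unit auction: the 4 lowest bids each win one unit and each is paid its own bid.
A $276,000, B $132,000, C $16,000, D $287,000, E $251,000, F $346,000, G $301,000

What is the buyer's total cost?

Total cost: $675,000

Ordering the bids: 16,000 (C), 132,000 (B), 251,000 (E), 276,000 (A), 287,000 (D), 301,000 (G), …
Winners (4 units): C, B, E, A.
Total cost = 16,000 + 132,000 + 251,000 + 276,000 = $675,000.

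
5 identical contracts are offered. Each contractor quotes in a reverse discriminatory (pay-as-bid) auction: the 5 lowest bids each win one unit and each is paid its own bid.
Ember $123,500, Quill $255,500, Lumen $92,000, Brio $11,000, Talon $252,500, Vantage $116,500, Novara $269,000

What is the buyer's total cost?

Total cost: $595,500

Sorting: 11,000 (Brio), 92,000 (Lumen), 116,500 (Vantage), 123,500 (Ember), 252,500 (Talon), 255,500 (Quill), 269,000 (Novara)
Lowest 5: Brio, Lumen, Vantage, Ember, Talon.
Total cost = 11,000 + 92,000 + 116,500 + 123,500 + 252,500 = $595,500.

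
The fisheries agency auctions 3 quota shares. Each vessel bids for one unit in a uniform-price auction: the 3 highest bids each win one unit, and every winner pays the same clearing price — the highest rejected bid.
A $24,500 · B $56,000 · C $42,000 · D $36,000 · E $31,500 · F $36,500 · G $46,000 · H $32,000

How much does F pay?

F pays $0

Ordering the bids: 56,000 (B), 46,000 (G), 42,000 (C), 36,500 (F), 36,000 (D), …
The 3 highest are B, G, C.
First losing bid is F's $36,500, which sets the uniform price.
F does not win → pays $0.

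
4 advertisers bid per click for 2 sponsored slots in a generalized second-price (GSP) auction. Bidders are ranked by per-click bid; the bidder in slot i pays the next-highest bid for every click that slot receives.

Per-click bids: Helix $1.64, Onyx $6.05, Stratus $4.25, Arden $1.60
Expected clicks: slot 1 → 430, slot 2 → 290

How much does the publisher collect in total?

Total revenue: $2303.10

Sorting advertisers: $6.05 (Onyx) > $4.25 (Stratus) > $1.64 (Helix) > …
Slot 1: Onyx pays $4.25 × 430 = $1827.50
Slot 2: Stratus pays $1.64 × 290 = $475.60
Total = $2303.10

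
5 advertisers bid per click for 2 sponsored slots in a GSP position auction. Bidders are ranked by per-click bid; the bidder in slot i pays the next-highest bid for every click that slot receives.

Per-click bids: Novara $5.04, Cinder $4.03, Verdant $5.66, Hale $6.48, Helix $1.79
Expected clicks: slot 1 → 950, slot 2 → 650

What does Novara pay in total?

Novara pays $0.00

Per-click bids in order: $6.48 (Hale) > $5.66 (Verdant) > $5.04 (Novara) > …
Novara ranks below slot 2 → no slot, pays nothing.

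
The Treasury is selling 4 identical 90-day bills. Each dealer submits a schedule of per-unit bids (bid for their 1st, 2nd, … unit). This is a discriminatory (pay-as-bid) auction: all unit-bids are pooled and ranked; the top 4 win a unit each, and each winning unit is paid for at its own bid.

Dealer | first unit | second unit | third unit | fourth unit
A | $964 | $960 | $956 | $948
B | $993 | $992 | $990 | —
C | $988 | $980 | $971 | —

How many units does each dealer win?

B 3, C 1

Merging the schedules and taking the best 4: 993 (B-1), 992 (B-2), 990 (B-3), 988 (C-1)
Next rejected bid: $980 (not a price — pay-as-bid).
Allocation: B 3, C 1.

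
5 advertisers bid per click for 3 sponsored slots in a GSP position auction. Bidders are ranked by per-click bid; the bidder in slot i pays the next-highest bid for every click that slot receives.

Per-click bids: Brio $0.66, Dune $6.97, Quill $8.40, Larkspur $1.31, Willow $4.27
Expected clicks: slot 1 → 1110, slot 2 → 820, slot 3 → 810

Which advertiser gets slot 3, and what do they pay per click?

Sorting advertisers: $8.40 (Quill) > $6.97 (Dune) > $4.27 (Willow) > $1.31 (Larkspur) > …
Slot 3 goes to the third-ranked bidder, Willow, who pays the next bid down: $1.31/click.

Willow; $1.31 per click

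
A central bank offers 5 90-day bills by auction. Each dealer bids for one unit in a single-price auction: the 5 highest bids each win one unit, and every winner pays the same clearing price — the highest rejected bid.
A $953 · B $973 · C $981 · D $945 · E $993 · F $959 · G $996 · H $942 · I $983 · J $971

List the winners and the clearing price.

G, E, I, C, B; each pays $971

Sorting: 996 (G), 993 (E), 983 (I), 981 (C), 973 (B), 971 (J), 959 (F), …
Top 5: G, E, I, C, B.
Clearing price = highest rejected bid = $971.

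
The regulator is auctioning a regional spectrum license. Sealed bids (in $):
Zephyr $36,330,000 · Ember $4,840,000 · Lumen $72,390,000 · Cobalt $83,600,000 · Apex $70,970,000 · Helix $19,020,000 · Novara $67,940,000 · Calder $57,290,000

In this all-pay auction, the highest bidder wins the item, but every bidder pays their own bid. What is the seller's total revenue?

Total revenue: $412,380,000

Rule: the highest bidder wins the item, but every bidder pays their own bid.
Bids in order: 83,600,000 (Cobalt) > 72,390,000 (Lumen) > 70,970,000 (Apex) > 67,940,000 (Novara) > 57,290,000 (Calder) > 36,330,000 (Zephyr) > …
Every bidder forfeits their bid regardless of winning.
Revenue = 36,330,000 + 4,840,000 + 72,390,000 + 83,600,000 + 70,970,000 + 19,020,000 + 67,940,000 + 57,290,000 = $412,380,000.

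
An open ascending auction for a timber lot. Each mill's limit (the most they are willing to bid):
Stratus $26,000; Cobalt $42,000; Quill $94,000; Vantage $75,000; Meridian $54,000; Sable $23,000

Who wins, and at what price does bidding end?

Rule: the price rises until one bidder remains; the winner pays the price at which the last rival dropped out.
Sorting limits: 94,000 (Quill) > 75,000 (Vantage) > 54,000 (Meridian) > 42,000 (Cobalt) > 26,000 (Stratus) > 23,000 (Sable)
Once the price passes $75,000, only Quill is left; the hammer falls at Vantage's limit of $75,000.

Quill wins at $75,000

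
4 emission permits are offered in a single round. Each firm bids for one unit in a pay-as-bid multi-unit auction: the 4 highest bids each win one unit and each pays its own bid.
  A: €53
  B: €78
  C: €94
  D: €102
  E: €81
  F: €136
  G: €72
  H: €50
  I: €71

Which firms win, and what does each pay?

Ordering the bids: 136 (F), 102 (D), 94 (C), 81 (E), 78 (B), 72 (G), …
Top 4: F, D, C, E.
Each winner pays its own bid: F €136, D €102, C €94, E €81.

F €136, D €102, C €94, E €81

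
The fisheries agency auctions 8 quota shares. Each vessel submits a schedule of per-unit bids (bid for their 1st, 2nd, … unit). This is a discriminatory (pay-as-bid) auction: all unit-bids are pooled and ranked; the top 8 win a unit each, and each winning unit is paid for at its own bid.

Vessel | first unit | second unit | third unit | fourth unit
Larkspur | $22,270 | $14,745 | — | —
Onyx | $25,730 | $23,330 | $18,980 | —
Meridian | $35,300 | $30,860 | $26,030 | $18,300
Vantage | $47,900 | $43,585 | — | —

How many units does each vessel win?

All unit-bids, highest first — top 8: 47,900 (Vantage-1), 43,585 (Vantage-2), 35,300 (Meridian-1), 30,860 (Meridian-2), 26,030 (Meridian-3), 25,730 (Onyx-1), 23,330 (Onyx-2), 22,270 (Larkspur-1)
Next rejected bid: $18,980 (not a price — pay-as-bid).
Allocation: Larkspur 1, Meridian 3, Onyx 2, Vantage 2.

Larkspur 1, Meridian 3, Onyx 2, Vantage 2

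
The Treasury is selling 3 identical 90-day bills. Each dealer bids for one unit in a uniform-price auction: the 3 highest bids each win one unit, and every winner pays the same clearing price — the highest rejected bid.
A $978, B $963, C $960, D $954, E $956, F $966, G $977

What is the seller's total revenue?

Total revenue: $2,889

Ordering the bids: 978 (A), 977 (G), 966 (F), 963 (B), 960 (C), …
The 3 highest are A, G, F.
First losing bid is B's $963, which sets the uniform price.
Total revenue = 3 × $963 = $2,889.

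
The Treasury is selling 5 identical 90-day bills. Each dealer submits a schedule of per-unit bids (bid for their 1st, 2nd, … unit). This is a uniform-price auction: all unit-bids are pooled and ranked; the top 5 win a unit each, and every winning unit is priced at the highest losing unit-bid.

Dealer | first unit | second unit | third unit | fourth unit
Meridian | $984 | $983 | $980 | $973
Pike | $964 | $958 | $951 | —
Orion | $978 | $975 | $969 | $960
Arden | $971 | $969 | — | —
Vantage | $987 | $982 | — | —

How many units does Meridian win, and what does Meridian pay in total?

Merging the schedules and taking the best 5: 987 (Vantage-1), 984 (Meridian-1), 983 (Meridian-2), 982 (Vantage-2), 980 (Meridian-3)
First bid not allocated: $978.
Meridian wins 3 unit(s) at $978 each.

Meridian: 3 units, pays $2,934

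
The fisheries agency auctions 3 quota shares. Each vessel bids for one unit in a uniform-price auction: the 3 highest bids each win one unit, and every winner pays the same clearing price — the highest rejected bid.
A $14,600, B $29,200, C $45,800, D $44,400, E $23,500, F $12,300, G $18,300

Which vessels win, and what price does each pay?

Sorting: 45,800 (C), 44,400 (D), 29,200 (B), 23,500 (E), 18,300 (G), …
The 3 highest are C, D, B.
Highest unsuccessful bid: $23,500 → clearing price.

C, D, B; each pays $23,500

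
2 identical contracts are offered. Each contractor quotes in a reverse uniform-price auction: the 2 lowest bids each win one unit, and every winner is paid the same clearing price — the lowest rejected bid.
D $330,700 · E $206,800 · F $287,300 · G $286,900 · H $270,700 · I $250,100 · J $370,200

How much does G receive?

G is paid $0

Bids ranked low→high: 206,800 (E), 250,100 (I), 270,700 (H), 286,900 (G), …
Lowest 2: E, I.
First losing bid is H's $270,700, which sets the uniform price.
G does not win → is paid $0.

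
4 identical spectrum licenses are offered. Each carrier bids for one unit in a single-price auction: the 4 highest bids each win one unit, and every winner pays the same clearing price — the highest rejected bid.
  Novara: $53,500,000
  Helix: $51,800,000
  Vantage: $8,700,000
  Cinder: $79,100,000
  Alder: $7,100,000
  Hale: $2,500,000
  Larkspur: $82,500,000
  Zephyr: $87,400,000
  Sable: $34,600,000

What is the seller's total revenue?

Total revenue: $207,200,000

Sorting: 87,400,000 (Zephyr), 82,500,000 (Larkspur), 79,100,000 (Cinder), 53,500,000 (Novara), 51,800,000 (Helix), 34,600,000 (Sable), …
Top 4: Zephyr, Larkspur, Cinder, Novara.
Highest unsuccessful bid: $51,800,000 → clearing price.
Total revenue = 4 × $51,800,000 = $207,200,000.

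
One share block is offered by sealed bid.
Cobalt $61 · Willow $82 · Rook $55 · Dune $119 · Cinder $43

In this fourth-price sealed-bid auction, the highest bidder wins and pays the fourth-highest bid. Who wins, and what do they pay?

Dune pays $55

Rule: the highest bidder wins and pays the fourth-highest bid.
Bids in order: 119 (Dune) > 82 (Willow) > 61 (Cobalt) > 55 (Rook) > 43 (Cinder)
Dune wins; payment is bid #4 in the ranking = $55.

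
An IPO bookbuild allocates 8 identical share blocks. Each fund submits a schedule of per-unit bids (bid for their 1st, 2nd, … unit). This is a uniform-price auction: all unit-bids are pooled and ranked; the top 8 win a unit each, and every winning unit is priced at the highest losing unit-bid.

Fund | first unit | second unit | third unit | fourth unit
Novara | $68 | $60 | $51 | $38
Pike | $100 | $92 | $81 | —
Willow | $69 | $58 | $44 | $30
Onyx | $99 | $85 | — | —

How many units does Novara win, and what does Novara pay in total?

Novara: 2 units, pays $116

Merging the schedules and taking the best 8: 100 (Pike-1), 99 (Onyx-1), 92 (Pike-2), 85 (Onyx-2), 81 (Pike-3), 69 (Willow-1), 68 (Novara-1), 60 (Novara-2)
First bid not allocated: $58.
Novara wins 2 unit(s) at $58 each.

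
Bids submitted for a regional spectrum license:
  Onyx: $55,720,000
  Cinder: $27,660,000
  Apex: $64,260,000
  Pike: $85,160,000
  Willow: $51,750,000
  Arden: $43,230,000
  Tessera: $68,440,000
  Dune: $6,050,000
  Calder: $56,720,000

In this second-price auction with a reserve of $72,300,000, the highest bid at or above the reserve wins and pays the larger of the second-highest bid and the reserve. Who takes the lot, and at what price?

Bids ranked: 85,160,000 (Pike) > 68,440,000 (Tessera) > 64,260,000 (Apex) > 56,720,000 (Calder) > 55,720,000 (Onyx) > 51,750,000 (Willow) > …
Highest eligible bid: Pike at $85,160,000.
Second-highest bid $68,440,000 is below the reserve $72,300,000, so the reserve binds → payment $72,300,000.

Pike pays $72,300,000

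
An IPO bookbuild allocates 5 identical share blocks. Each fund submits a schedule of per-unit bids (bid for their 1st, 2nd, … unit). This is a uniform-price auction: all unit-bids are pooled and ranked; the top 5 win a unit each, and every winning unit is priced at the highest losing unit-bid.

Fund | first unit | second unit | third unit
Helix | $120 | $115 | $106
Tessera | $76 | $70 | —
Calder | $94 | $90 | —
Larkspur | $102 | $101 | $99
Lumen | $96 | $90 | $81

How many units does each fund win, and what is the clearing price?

Helix 3, Larkspur 2; clearing price $99

Pooled unit-bids ranked (top 5): 120 (Helix-1), 115 (Helix-2), 106 (Helix-3), 102 (Larkspur-1), 101 (Larkspur-2)
First bid not allocated: $99.
Allocation: Helix 3, Larkspur 2.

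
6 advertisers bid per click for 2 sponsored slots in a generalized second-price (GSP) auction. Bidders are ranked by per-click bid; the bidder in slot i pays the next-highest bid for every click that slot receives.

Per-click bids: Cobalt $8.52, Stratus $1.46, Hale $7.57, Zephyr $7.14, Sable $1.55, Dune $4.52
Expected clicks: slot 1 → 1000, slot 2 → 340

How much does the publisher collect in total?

Ranked by bid: $8.52 (Cobalt) > $7.57 (Hale) > $7.14 (Zephyr) > …
Slot 1: Cobalt pays $7.57 × 1000 = $7570.00
Slot 2: Hale pays $7.14 × 340 = $2427.60
Total = $9997.60

Total revenue: $9997.60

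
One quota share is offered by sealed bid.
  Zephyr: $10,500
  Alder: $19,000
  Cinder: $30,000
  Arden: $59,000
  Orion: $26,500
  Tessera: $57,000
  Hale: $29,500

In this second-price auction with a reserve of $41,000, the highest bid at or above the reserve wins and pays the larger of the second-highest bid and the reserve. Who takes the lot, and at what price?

Arden pays $57,000

Sorting bids: 59,000 (Arden) > 57,000 (Tessera) > 30,000 (Cinder) > 29,500 (Hale) > 26,500 (Orion) > 19,000 (Alder) > …
Highest eligible bid: Arden at $59,000.
Second-highest bid $57,000 exceeds the reserve $41,000 → payment $57,000.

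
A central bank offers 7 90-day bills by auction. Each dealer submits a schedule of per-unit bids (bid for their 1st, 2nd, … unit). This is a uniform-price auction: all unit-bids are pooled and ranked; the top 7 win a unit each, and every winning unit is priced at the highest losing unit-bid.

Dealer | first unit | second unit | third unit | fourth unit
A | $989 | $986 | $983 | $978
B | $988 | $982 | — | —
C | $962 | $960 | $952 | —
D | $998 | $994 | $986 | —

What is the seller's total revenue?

Total revenue: $6,874

All unit-bids, highest first — top 7: 998 (D-1), 994 (D-2), 989 (A-1), 988 (B-1), 986 (A-2), 986 (D-3), 983 (A-3)
Highest rejected unit-bid = $982.
Allocation: A 3, B 1, D 3. Every unit priced at $982.
Revenue = 7 × 982 = $6,874.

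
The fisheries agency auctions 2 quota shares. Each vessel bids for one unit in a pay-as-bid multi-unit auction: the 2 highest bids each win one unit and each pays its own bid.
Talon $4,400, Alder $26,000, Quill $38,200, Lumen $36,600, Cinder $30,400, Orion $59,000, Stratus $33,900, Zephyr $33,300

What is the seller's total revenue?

Ordering the bids: 59,000 (Orion), 38,200 (Quill), 36,600 (Lumen), 33,900 (Stratus), …
Top 2: Orion, Quill.
Total revenue = 59,000 + 38,200 = $97,200.

Total revenue: $97,200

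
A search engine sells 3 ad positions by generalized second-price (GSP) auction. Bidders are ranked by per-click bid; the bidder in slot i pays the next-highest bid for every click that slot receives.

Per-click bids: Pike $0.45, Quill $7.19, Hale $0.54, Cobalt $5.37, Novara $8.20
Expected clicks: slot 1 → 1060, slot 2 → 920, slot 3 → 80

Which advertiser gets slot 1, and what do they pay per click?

Novara; $7.19 per click

Ranked by bid: $8.20 (Novara) > $7.19 (Quill) > $5.37 (Cobalt) > $0.54 (Hale) > …
Slot 1 goes to the first-ranked bidder, Novara, who pays the next bid down: $7.19/click.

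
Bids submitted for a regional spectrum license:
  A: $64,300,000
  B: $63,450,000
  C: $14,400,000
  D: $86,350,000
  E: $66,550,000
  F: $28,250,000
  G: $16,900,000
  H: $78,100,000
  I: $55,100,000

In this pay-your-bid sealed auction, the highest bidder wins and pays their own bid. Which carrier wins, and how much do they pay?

D pays $86,350,000

Pay-your-bid sealed auction: the highest bidder wins and pays their own bid.
Bids ranked: 86,350,000 (D) > 78,100,000 (H) > 66,550,000 (E) > 64,300,000 (A) > 63,450,000 (B) > 55,100,000 (I) > …
D has the highest bid and pays exactly that: $86,350,000.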